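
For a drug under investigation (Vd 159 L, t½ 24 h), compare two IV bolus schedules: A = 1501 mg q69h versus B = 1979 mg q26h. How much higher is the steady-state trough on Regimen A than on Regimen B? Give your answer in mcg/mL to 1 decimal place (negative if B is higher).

-9.6 mcg/mL

Regimen A: f = (1/2)^(69/24) ≈ 0.1363; Cmin,ss = (1501/159)·f/(1−f) ≈ 1.490 mcg/mL.
Regimen B: f = (1/2)^(26/24) ≈ 0.4719; Cmin,ss = (1979/159)·f/(1−f) ≈ 11.122 mcg/mL.
Difference ≈ 1.490 − 11.122 ≈ -9.632 mcg/mL.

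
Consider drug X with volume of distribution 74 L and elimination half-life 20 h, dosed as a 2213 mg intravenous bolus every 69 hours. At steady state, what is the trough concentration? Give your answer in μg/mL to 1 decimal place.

3.0 μg/mL

Over one 69-h interval, 69/20 ≈ 3.45 half-lives elapse, leaving f ≈ 0.0915 of each dose.
Each bolus raises the concentration by D/Vd = 2213/74 ≈ 29.905 μg/mL.
Steady-state trough Cmin,ss = C₀·f/(1−f) ≈ 29.905 × 0.0915/0.9085 ≈ 3.012 μg/mL.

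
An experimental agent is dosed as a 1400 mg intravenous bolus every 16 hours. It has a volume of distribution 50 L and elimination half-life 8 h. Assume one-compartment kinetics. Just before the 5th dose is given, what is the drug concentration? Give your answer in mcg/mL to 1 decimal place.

f = (1/2)^(τ/t½) = (1/2)^(16/8) ≈ 0.2500.
C₀ = D/Vd = 1400/50 ≈ 28.000 mcg/mL.
Before the 5th dose, 4 doses have been given. Superposition: Cmin = C₀·(f + f² + … + f^4).
≈ 28.000 × (0.2500 + 0.0625 + 0.0156 + 0.0039) ≈ 28.000 × 0.3320 ≈ 9.296 mcg/mL.

9.3 mcg/mL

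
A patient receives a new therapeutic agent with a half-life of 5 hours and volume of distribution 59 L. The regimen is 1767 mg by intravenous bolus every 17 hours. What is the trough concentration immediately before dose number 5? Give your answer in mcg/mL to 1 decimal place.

3.1 mcg/mL

f = (1/2)^(τ/t½) = (1/2)^(17/5) ≈ 0.0947.
C₀ = D/Vd = 1767/59 ≈ 29.949 mcg/mL.
Before the 5th dose, 4 doses have been given. Superposition: Cmin = C₀·(f + f² + … + f^4).
≈ 29.949 × (0.0947 + 0.0090 + 0.0008 + 0.0001) ≈ 29.949 × 0.1046 ≈ 3.133 mcg/mL.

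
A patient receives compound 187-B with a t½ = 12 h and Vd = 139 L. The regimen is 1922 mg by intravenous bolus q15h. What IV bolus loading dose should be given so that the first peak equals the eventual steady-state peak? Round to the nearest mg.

3316 mg

f = (1/2)^(15/12) ≈ 0.420448; accumulation ratio R = 1/(1−f) ≈ 1.72547.
Loading dose to hit Cmax,ss on first dose: D_load = D_maint·R ≈ 1922 × 1.72547 ≈ 3316.35 mg.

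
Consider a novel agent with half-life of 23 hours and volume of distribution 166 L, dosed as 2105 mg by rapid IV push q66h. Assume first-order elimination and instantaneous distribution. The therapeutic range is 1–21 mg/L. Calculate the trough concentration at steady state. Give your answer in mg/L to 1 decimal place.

τ/t½ = 66/23 ≈ 2.8696, so fraction remaining f = (1/2)^(66/23) ≈ 0.1368.
At steady state, accumulation factor R = 1/(1 − e^(−kτ)) ≈ 1.1585.
Single-dose peak C₀ = D/Vd = 2105/166 ≈ 12.681 mg/L.
Steady-state peak Cmax,ss = C₀·R ≈ 12.681 × 1.1585 ≈ 14.691 mg/L.
Steady-state trough Cmin,ss = Cmax,ss·f ≈ 14.691 × 0.1368 ≈ 2.010 mg/L.
Trough 2.0 mg/L vs MEC 1 mg/L: adequate.

2.0 mg/L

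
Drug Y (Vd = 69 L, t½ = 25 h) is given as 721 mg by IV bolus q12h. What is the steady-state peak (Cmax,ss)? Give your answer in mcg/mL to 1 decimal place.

Over one 12-h interval, 12/25 ≈ 0.48 half-lives elapse, leaving f ≈ 0.7170 of each dose.
Accumulation ratio R = 1/(1 − f) ≈ 1/0.2830 ≈ 3.5336.
Single-dose peak C₀ = D/Vd = 721/69 ≈ 10.449 mcg/mL.
Steady-state peak Cmax,ss = C₀·R ≈ 10.449 × 3.5336 ≈ 36.923 mcg/mL.

36.9 mcg/mL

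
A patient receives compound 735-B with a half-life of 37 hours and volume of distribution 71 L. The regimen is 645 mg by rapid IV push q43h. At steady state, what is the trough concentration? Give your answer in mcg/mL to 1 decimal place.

k = ln2/t½ = ln2/37 ≈ 0.018734 h⁻¹; fraction remaining f = e^(−kτ) = e^(−0.018734×43) ≈ 0.4468.
At steady state, accumulation factor R = 1/(1 − e^(−kτ)) ≈ 1.8077.
Single-dose peak C₀ = D/Vd = 645/71 ≈ 9.085 mcg/mL.
Cmax,ss = C₀/(1 − f) ≈ 9.085/0.5532 ≈ 16.423 mcg/mL.
Steady-state trough Cmin,ss = Cmax,ss·f ≈ 16.423 × 0.4468 ≈ 7.338 mcg/mL.

7.3 mcg/mL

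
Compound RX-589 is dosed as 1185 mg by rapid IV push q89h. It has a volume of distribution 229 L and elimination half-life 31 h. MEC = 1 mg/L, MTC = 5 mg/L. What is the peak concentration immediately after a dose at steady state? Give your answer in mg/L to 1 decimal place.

6.0 mg/L

k = ln2/t½ = ln2/31 ≈ 0.022360 h⁻¹; fraction remaining f = e^(−kτ) = e^(−0.022360×89) ≈ 0.1367.
Accumulation ratio R = 1/(1 − f) ≈ 1/0.8633 ≈ 1.1583.
Single-dose peak C₀ = D/Vd = 1185/229 ≈ 5.175 mg/L.
Steady-state peak Cmax,ss = C₀·R ≈ 5.175 × 1.1583 ≈ 5.994 mg/L.
Peak 6.0 mg/L vs MTC 5 mg/L: exceeds toxic threshold.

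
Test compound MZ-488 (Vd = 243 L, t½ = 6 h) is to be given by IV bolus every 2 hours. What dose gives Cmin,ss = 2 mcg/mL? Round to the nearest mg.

126 mg

τ/t½ = 2/6 ≈ 0.33333, so f = (1/2)^(2/6) ≈ 0.793701.
Cmin,ss = (D/Vd)·f/(1−f), so D = Cmin,ss·Vd·(1−f)/f.
D = 2 × 243 × (1−f)/f ≈ 2 × 243 × 0.25992 ≈ 126.32 mg.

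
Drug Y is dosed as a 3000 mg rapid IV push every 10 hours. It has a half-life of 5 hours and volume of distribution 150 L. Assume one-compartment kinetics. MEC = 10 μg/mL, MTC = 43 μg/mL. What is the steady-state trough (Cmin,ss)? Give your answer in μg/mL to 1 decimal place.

6.7 μg/mL

τ = 10 h = 2 half-lives, so f = (1/2)^2 = 0.25.
At steady state, R = 1/(1 − 0.25) = 4/3.
Single-dose peak C₀ = D/Vd = 3000/150 = 20 μg/mL.
Steady-state peak Cmax,ss = C₀·R = 20 × 4/3 ≈ 26.667 μg/mL.
Steady-state trough Cmin,ss = Cmax,ss·f ≈ 26.667 × 0.25 ≈ 6.667 μg/mL.
Trough 6.7 μg/mL vs MEC 10 μg/mL: subtherapeutic.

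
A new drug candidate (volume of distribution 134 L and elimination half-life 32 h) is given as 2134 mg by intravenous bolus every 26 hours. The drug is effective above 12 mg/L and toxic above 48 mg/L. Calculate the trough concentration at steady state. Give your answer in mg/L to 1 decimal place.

21.1 mg/L

Over one 26-h interval, 26/32 ≈ 0.8125 half-lives elapse, leaving f ≈ 0.5694 of each dose.
Accumulation ratio R = 1/(1 − f) ≈ 1/0.4306 ≈ 2.3223.
Each bolus raises the concentration by D/Vd = 2134/134 ≈ 15.925 mg/L.
Cmax,ss = C₀/(1 − f) ≈ 15.925/0.4306 ≈ 36.983 mg/L.
One interval later, Cmin,ss = Cmax,ss·e^(−kτ) ≈ 36.983 × 0.5694 ≈ 21.058 mg/L.
Trough 21.1 mg/L vs MEC 12 mg/L: adequate.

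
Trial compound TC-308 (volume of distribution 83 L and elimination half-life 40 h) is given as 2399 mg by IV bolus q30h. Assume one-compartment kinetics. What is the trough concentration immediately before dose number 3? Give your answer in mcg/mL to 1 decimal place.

f = (1/2)^(τ/t½) = (1/2)^(30/40) ≈ 0.5946.
C₀ = D/Vd = 2399/83 ≈ 28.904 mcg/mL.
Before the 3rd dose, 2 doses have been given. Superposition: Cmin = C₀·(f + f²).
≈ 28.904 × (0.5946 + 0.3535) ≈ 28.904 × 0.9481 ≈ 27.404 mcg/mL.

27.4 mcg/mL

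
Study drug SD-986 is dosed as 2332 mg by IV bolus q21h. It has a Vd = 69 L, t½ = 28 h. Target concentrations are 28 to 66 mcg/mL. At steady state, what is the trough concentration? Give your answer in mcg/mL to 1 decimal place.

k = ln2/t½ = ln2/28 ≈ 0.024755 h⁻¹; fraction remaining f = e^(−kτ) = e^(−0.024755×21) ≈ 0.5946.
Accumulation ratio R = 1/(1 − f) ≈ 1/0.4054 ≈ 2.4667.
Each bolus raises the concentration by D/Vd = 2332/69 ≈ 33.797 mcg/mL.
Steady-state peak Cmax,ss = C₀·R ≈ 33.797 × 2.4667 ≈ 83.367 mcg/mL.
Steady-state trough Cmin,ss = Cmax,ss·f ≈ 83.367 × 0.5946 ≈ 49.570 mcg/mL.
Trough 49.6 mcg/mL vs MEC 28 mcg/mL: adequate.

49.6 mcg/mL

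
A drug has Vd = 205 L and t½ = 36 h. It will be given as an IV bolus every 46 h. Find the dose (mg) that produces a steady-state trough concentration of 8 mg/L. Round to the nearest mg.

2336 mg

τ/t½ = 46/36 ≈ 1.2778, so f = (1/2)^(46/36) ≈ 0.412430.
Cmin,ss = (D/Vd)·f/(1−f), so D = Cmin,ss·Vd·(1−f)/f.
D = 8 × 205 × (1−f)/f ≈ 8 × 205 × 1.42465 ≈ 2336.43 mg.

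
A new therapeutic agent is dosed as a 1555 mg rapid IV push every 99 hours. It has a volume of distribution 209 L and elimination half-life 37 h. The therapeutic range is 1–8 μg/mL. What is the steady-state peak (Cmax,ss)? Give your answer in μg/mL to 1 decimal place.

8.8 μg/mL

τ/t½ = 99/37 ≈ 2.6757, so fraction remaining f = (1/2)^(99/37) ≈ 0.1565.
Accumulation ratio R = 1/(1 − f) ≈ 1/0.8435 ≈ 1.1855.
Single-dose peak C₀ = D/Vd = 1555/209 ≈ 7.440 μg/mL.
Steady-state peak Cmax,ss = C₀·R ≈ 7.440 × 1.1855 ≈ 8.820 μg/mL.
Peak 8.8 μg/mL vs MTC 8 μg/mL: exceeds toxic threshold.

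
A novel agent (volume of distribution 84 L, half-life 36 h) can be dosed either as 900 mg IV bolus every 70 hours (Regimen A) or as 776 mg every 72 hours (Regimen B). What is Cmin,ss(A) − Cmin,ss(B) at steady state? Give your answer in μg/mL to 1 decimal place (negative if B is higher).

0.7 μg/mL

Regimen A: f = (1/2)^(70/36) ≈ 0.2598; Cmin,ss = (900/84)·f/(1−f) ≈ 3.761 μg/mL.
Regimen B: f = (1/2)^(72/36) ≈ 0.2500; Cmin,ss = (776/84)·f/(1−f) ≈ 3.079 μg/mL.
Difference ≈ 3.761 − 3.079 ≈ 0.682 μg/mL.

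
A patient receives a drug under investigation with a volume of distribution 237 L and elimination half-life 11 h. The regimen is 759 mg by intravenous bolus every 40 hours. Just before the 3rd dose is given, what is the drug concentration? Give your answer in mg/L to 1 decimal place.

f = (1/2)^(τ/t½) = (1/2)^(40/11) ≈ 0.0804.
C₀ = D/Vd = 759/237 ≈ 3.203 mg/L.
Before the 3rd dose, 2 doses have been given. Superposition: Cmin = C₀·(f + f²).
≈ 3.203 × (0.0804 + 0.0065) ≈ 3.203 × 0.0869 ≈ 0.278 mg/L.

0.3 mg/L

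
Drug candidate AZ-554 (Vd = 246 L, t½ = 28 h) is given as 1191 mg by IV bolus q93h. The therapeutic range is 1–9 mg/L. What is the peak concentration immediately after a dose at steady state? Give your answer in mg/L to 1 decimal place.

τ/t½ = 93/28 ≈ 3.3214, so fraction remaining f = (1/2)^(93/28) ≈ 0.1000.
Accumulation ratio R = 1/(1 − f) ≈ 1/0.9000 ≈ 1.1111.
Each bolus raises the concentration by D/Vd = 1191/246 ≈ 4.841 mg/L.
Cmax,ss = C₀/(1 − f) ≈ 4.841/0.9000 ≈ 5.379 mg/L.
Peak 5.4 mg/L vs MTC 9 mg/L: below toxic threshold.

5.4 mg/L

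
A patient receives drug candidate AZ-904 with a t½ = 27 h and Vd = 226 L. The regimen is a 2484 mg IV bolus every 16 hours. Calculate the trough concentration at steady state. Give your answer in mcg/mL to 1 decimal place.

21.6 mcg/mL

k = ln2/t½ = ln2/27 ≈ 0.025672 h⁻¹; fraction remaining f = e^(−kτ) = e^(−0.025672×16) ≈ 0.6632.
Single-dose peak C₀ = D/Vd = 2484/226 ≈ 10.991 mcg/mL.
Steady-state trough Cmin,ss = C₀·f/(1−f) ≈ 10.991 × 0.6632/0.3368 ≈ 21.643 mcg/mL.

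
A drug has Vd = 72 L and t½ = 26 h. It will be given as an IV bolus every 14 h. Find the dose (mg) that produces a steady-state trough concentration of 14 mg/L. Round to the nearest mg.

τ/t½ = 14/26 ≈ 0.53846, so f = (1/2)^(14/26) ≈ 0.688505.
Cmin,ss = (D/Vd)·f/(1−f), so D = Cmin,ss·Vd·(1−f)/f.
D = 14 × 72 × (1−f)/f ≈ 14 × 72 × 0.45242 ≈ 456.04 mg.

456 mg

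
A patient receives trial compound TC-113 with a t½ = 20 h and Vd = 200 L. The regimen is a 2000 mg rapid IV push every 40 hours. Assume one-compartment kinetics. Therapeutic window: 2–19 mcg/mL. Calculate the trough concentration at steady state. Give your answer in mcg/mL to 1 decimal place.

τ = 40 h = 2 half-lives, so f = (1/2)^2 = 0.25.
Accumulation ratio R = 1/(1 − f) = 1/0.75 = 4/3.
Single-dose peak C₀ = D/Vd = 2000/200 = 10 mcg/mL.
Steady-state peak Cmax,ss = C₀·R = 10 × 4/3 ≈ 13.333 mcg/mL.
Steady-state trough Cmin,ss = Cmax,ss·f ≈ 13.333 × 0.25 ≈ 3.333 mcg/mL.
Trough 3.3 mcg/mL vs MEC 2 mcg/mL: adequate.

3.3 mcg/mL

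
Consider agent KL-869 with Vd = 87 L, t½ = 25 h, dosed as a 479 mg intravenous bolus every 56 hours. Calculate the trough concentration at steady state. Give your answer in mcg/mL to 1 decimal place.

Over one 56-h interval, 56/25 ≈ 2.24 half-lives elapse, leaving f ≈ 0.2117 of each dose.
Each bolus raises the concentration by D/Vd = 479/87 ≈ 5.506 mcg/mL.
Steady-state trough Cmin,ss = C₀·f/(1−f) ≈ 5.506 × 0.2117/0.7883 ≈ 1.479 mcg/mL.

1.5 mcg/mL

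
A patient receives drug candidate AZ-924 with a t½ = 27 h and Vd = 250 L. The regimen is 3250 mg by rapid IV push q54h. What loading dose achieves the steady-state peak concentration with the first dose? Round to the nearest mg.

4333 mg

f = (1/2)^(54/27) ≈ 0.250000; accumulation ratio R = 1/(1−f) ≈ 1.33333.
Loading dose to hit Cmax,ss on first dose: D_load = D_maint·R ≈ 3250 × 1.33333 ≈ 4333.32 mg.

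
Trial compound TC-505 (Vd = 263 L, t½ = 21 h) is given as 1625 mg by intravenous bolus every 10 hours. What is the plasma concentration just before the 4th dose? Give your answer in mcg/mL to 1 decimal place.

9.9 mcg/mL

f = (1/2)^(τ/t½) = (1/2)^(10/21) ≈ 0.7189.
C₀ = D/Vd = 1625/263 ≈ 6.179 mcg/mL.
Before the 4th dose, 3 doses have been given. Superposition: Cmin = C₀·(f + f² + … + f^3).
≈ 6.179 × (0.7189 + 0.5168 + 0.3715) ≈ 6.179 × 1.6072 ≈ 9.931 mcg/mL.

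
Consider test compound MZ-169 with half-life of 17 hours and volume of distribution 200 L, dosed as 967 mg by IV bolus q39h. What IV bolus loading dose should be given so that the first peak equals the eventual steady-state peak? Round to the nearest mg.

1215 mg

f = (1/2)^(39/17) ≈ 0.203893; accumulation ratio R = 1/(1−f) ≈ 1.25611.
Loading dose to hit Cmax,ss on first dose: D_load = D_maint·R ≈ 967 × 1.25611 ≈ 1214.66 mg.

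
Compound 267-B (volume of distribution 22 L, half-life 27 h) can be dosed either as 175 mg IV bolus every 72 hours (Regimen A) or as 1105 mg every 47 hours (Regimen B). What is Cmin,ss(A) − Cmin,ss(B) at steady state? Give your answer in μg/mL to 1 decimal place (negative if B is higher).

-20.0 μg/mL

Regimen A: f = (1/2)^(72/27) ≈ 0.1575; Cmin,ss = (175/22)·f/(1−f) ≈ 1.487 μg/mL.
Regimen B: f = (1/2)^(47/27) ≈ 0.2992; Cmin,ss = (1105/22)·f/(1−f) ≈ 21.444 μg/mL.
Difference ≈ 1.487 − 21.444 ≈ -19.957 μg/mL.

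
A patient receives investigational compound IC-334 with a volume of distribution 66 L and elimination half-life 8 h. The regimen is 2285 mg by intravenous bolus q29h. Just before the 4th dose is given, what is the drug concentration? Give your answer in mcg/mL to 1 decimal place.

f = (1/2)^(τ/t½) = (1/2)^(29/8) ≈ 0.0811.
C₀ = D/Vd = 2285/66 ≈ 34.621 mcg/mL.
Before the 4th dose, 3 doses have been given. Superposition: Cmin = C₀·(f + f² + … + f^3).
≈ 34.621 × (0.0811 + 0.0066 + 0.0005) ≈ 34.621 × 0.0882 ≈ 3.054 mcg/mL.

3.1 mcg/mL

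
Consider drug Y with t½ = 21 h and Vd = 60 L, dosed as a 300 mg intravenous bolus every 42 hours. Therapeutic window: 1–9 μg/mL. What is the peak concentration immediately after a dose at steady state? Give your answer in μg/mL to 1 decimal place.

The dosing interval is 2 half-lives, so f = 2^(−2) = 0.25.
Accumulation ratio R = 1/(1 − f) = 1/0.75 = 4/3.
Single-dose peak C₀ = D/Vd = 300/60 = 5 μg/mL.
Steady-state peak Cmax,ss = C₀·R = 5 × 4/3 ≈ 6.667 μg/mL.
Peak 6.7 μg/mL vs MTC 9 μg/mL: below toxic threshold.

6.7 μg/mL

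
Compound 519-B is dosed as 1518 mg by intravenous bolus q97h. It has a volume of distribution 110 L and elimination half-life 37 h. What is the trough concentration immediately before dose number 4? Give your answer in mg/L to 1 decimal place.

f = (1/2)^(τ/t½) = (1/2)^(97/37) ≈ 0.1625.
C₀ = D/Vd = 1518/110 ≈ 13.800 mg/L.
Before the 4th dose, 3 doses have been given. Superposition: Cmin = C₀·(f + f² + … + f^3).
≈ 13.800 × (0.1625 + 0.0264 + 0.0043) ≈ 13.800 × 0.1932 ≈ 2.666 mg/L.

2.7 mg/L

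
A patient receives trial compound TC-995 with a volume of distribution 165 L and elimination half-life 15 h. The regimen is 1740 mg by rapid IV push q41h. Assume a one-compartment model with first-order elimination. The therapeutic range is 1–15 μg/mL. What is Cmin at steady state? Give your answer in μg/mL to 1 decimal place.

1.9 μg/mL

Over one 41-h interval, 41/15 ≈ 2.7333 half-lives elapse, leaving f ≈ 0.1504 of each dose.
At steady state, accumulation factor R = 1/(1 − e^(−kτ)) ≈ 1.1770.
Single-dose peak C₀ = D/Vd = 1740/165 ≈ 10.545 μg/mL.
Steady-state peak Cmax,ss = C₀·R ≈ 10.545 × 1.1770 ≈ 12.411 μg/mL.
One interval later, Cmin,ss = Cmax,ss·e^(−kτ) ≈ 12.411 × 0.1504 ≈ 1.867 μg/mL.
Trough 1.9 μg/mL vs MEC 1 μg/mL: adequate.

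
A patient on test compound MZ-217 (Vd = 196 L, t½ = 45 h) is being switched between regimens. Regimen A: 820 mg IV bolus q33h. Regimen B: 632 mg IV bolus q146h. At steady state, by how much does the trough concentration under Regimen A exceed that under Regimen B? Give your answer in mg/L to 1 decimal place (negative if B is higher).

5.9 mg/L

Regimen A: f = (1/2)^(33/45) ≈ 0.6015; Cmin,ss = (820/196)·f/(1−f) ≈ 6.315 mg/L.
Regimen B: f = (1/2)^(146/45) ≈ 0.1055; Cmin,ss = (632/196)·f/(1−f) ≈ 0.380 mg/L.
Difference ≈ 6.315 − 0.380 ≈ 5.935 mg/L.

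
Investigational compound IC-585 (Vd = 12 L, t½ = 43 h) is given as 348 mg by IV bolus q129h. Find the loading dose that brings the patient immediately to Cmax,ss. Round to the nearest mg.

f = (1/2)^(129/43) ≈ 0.125000; accumulation ratio R = 1/(1−f) ≈ 1.14286.
Loading dose to hit Cmax,ss on first dose: D_load = D_maint·R ≈ 348 × 1.14286 ≈ 397.72 mg.

398 mg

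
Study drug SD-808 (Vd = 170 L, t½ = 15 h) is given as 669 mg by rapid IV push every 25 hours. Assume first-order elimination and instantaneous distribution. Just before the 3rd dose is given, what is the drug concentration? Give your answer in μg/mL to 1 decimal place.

1.6 μg/mL

f = (1/2)^(τ/t½) = (1/2)^(25/15) ≈ 0.3150.
C₀ = D/Vd = 669/170 ≈ 3.935 μg/mL.
Before the 3rd dose, 2 doses have been given. Superposition: Cmin = C₀·(f + f²).
≈ 3.935 × (0.3150 + 0.0992) ≈ 3.935 × 0.4142 ≈ 1.630 μg/mL.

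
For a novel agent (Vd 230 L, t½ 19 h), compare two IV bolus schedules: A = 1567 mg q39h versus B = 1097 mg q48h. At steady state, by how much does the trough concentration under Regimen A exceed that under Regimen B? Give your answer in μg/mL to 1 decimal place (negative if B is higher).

1.2 μg/mL

Regimen A: f = (1/2)^(39/19) ≈ 0.2410; Cmin,ss = (1567/230)·f/(1−f) ≈ 2.163 μg/mL.
Regimen B: f = (1/2)^(48/19) ≈ 0.1736; Cmin,ss = (1097/230)·f/(1−f) ≈ 1.002 μg/mL.
Difference ≈ 2.163 − 1.002 ≈ 1.161 μg/mL.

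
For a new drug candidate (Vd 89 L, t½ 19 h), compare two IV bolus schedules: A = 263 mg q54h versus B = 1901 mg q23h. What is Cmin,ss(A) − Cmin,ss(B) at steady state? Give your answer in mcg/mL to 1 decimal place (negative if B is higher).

-15.8 mcg/mL

Regimen A: f = (1/2)^(54/19) ≈ 0.1395; Cmin,ss = (263/89)·f/(1−f) ≈ 0.479 mcg/mL.
Regimen B: f = (1/2)^(23/19) ≈ 0.4321; Cmin,ss = (1901/89)·f/(1−f) ≈ 16.252 mcg/mL.
Difference ≈ 0.479 − 16.252 ≈ -15.773 mcg/mL.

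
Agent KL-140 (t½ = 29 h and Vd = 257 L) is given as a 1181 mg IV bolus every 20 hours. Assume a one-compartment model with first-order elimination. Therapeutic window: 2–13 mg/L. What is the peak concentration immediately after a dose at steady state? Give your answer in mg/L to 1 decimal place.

12.1 mg/L

τ/t½ = 20/29 ≈ 0.68966, so fraction remaining f = (1/2)^(20/29) ≈ 0.6200.
Accumulation ratio R = 1/(1 − f) ≈ 1/0.3800 ≈ 2.6316.
Each bolus raises the concentration by D/Vd = 1181/257 ≈ 4.595 mg/L.
Cmax,ss = C₀/(1 − f) ≈ 4.595/0.3800 ≈ 12.092 mg/L.
Peak 12.1 mg/L vs MTC 13 mg/L: below toxic threshold.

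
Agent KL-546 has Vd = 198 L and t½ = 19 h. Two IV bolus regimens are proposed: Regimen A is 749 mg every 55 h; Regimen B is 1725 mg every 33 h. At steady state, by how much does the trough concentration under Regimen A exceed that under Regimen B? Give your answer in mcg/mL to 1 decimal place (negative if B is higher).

-3.1 mcg/mL

Regimen A: f = (1/2)^(55/19) ≈ 0.1345; Cmin,ss = (749/198)·f/(1−f) ≈ 0.588 mcg/mL.
Regimen B: f = (1/2)^(33/19) ≈ 0.3000; Cmin,ss = (1725/198)·f/(1−f) ≈ 3.734 mcg/mL.
Difference ≈ 0.588 − 3.734 ≈ -3.146 mcg/mL.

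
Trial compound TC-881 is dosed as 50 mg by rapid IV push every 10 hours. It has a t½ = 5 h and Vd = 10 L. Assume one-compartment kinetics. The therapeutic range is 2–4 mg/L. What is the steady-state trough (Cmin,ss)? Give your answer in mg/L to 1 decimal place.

The dosing interval is 2 half-lives, so f = 2^(−2) = 0.25.
At steady state, R = 1/(1 − 0.25) = 4/3.
Single-dose peak C₀ = D/Vd = 50/10 = 5 mg/L.
Steady-state peak Cmax,ss = C₀·R = 5 × 4/3 ≈ 6.667 mg/L.
Steady-state trough Cmin,ss = Cmax,ss·f ≈ 6.667 × 0.25 ≈ 1.667 mg/L.
Trough 1.7 mg/L vs MEC 2 mg/L: subtherapeutic.

1.7 mg/L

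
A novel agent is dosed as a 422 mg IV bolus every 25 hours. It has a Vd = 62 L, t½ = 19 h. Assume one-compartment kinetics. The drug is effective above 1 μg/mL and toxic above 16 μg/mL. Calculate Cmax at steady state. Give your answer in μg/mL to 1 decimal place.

τ/t½ = 25/19 ≈ 1.3158, so fraction remaining f = (1/2)^(25/19) ≈ 0.4017.
Accumulation ratio R = 1/(1 − f) ≈ 1/0.5983 ≈ 1.6714.
Single-dose peak C₀ = D/Vd = 422/62 ≈ 6.806 μg/mL.
Cmax,ss = C₀/(1 − f) ≈ 6.806/0.5983 ≈ 11.376 μg/mL.
Peak 11.4 μg/mL vs MTC 16 μg/mL: below toxic threshold.

11.4 μg/mL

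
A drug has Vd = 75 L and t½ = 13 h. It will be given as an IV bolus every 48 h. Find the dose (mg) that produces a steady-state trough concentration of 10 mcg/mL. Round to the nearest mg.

8945 mg

τ/t½ = 48/13 ≈ 3.6923, so f = (1/2)^(48/13) ≈ 0.077358.
Cmin,ss = (D/Vd)·f/(1−f), so D = Cmin,ss·Vd·(1−f)/f.
D = 10 × 75 × (1−f)/f ≈ 10 × 75 × 11.92691 ≈ 8945.18 mg.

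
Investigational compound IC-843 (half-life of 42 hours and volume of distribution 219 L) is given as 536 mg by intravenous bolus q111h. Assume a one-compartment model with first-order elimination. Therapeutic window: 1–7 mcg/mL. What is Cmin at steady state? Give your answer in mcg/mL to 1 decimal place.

0.5 mcg/mL

τ/t½ = 111/42 ≈ 2.6429, so fraction remaining f = (1/2)^(111/42) ≈ 0.1601.
Accumulation ratio R = 1/(1 − f) ≈ 1/0.8399 ≈ 1.1906.
Each bolus raises the concentration by D/Vd = 536/219 ≈ 2.447 mcg/mL.
Cmax,ss = C₀/(1 − f) ≈ 2.447/0.8399 ≈ 2.913 mcg/mL.
Steady-state trough Cmin,ss = Cmax,ss·f ≈ 2.913 × 0.1601 ≈ 0.466 mcg/mL.
Trough 0.5 mcg/mL vs MEC 1 mcg/mL: subtherapeutic.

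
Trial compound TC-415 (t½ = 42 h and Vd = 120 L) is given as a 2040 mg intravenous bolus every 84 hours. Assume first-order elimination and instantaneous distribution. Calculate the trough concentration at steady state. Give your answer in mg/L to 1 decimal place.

τ = 84 h = 2 half-lives, so f = (1/2)^2 = 0.25.
Accumulation ratio R = 1/(1 − f) = 1/0.75 = 4/3.
Single-dose peak C₀ = D/Vd = 2040/120 = 17 mg/L.
Steady-state peak Cmax,ss = C₀·R = 17 × 4/3 ≈ 22.667 mg/L.
Steady-state trough Cmin,ss = Cmax,ss·f ≈ 22.667 × 0.25 ≈ 5.667 mg/L.

5.7 mg/L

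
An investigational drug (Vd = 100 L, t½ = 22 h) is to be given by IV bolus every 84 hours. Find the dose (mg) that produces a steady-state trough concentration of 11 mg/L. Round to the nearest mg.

τ/t½ = 84/22 ≈ 3.8182, so f = (1/2)^(84/22) ≈ 0.070895.
Cmin,ss = (D/Vd)·f/(1−f), so D = Cmin,ss·Vd·(1−f)/f.
D = 11 × 100 × (1−f)/f ≈ 11 × 100 × 13.10537 ≈ 14415.91 mg.

14416 mg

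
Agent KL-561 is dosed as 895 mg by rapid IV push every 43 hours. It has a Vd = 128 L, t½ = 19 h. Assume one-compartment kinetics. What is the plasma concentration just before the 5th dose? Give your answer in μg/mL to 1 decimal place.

1.8 μg/mL

f = (1/2)^(τ/t½) = (1/2)^(43/19) ≈ 0.2083.
C₀ = D/Vd = 895/128 ≈ 6.992 μg/mL.
Before the 5th dose, 4 doses have been given. Superposition: Cmin = C₀·(f + f² + … + f^4).
≈ 6.992 × (0.2083 + 0.0434 + 0.0090 + 0.0019) ≈ 6.992 × 0.2626 ≈ 1.836 μg/mL.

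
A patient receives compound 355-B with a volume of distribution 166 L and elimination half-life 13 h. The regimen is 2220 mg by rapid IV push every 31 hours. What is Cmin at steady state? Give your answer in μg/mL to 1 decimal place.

3.2 μg/mL

k = ln2/t½ = ln2/13 ≈ 0.053319 h⁻¹; fraction remaining f = e^(−kτ) = e^(−0.053319×31) ≈ 0.1915.
Each bolus raises the concentration by D/Vd = 2220/166 ≈ 13.373 μg/mL.
Steady-state trough Cmin,ss = C₀·f/(1−f) ≈ 13.373 × 0.1915/0.8085 ≈ 3.168 μg/mL.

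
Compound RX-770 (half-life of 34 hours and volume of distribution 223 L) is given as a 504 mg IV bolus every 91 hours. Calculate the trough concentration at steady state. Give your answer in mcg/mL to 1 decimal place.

0.4 mcg/mL

k = ln2/t½ = ln2/34 ≈ 0.020387 h⁻¹; fraction remaining f = e^(−kτ) = e^(−0.020387×91) ≈ 0.1564.
Single-dose peak C₀ = D/Vd = 504/223 ≈ 2.260 mcg/mL.
Steady-state trough Cmin,ss = C₀·f/(1−f) ≈ 2.260 × 0.1564/0.8436 ≈ 0.419 mcg/mL.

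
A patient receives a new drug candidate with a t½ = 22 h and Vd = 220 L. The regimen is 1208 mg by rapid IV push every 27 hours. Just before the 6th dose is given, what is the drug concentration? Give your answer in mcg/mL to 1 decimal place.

f = (1/2)^(τ/t½) = (1/2)^(27/22) ≈ 0.4271.
C₀ = D/Vd = 1208/220 ≈ 5.491 mcg/mL.
Before the 6th dose, 5 doses have been given. Superposition: Cmin = C₀·(f + f² + … + f^5).
≈ 5.491 × (0.4271 + 0.1824 + 0.0779 + 0.0333 + 0.0142) ≈ 5.491 × 0.7349 ≈ 4.035 mcg/mL.

4.0 mcg/mL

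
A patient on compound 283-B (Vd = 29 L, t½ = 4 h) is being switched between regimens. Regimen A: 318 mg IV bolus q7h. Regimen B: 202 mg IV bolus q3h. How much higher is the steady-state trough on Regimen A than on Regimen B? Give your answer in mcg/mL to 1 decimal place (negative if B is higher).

-5.6 mcg/mL

Regimen A: f = (1/2)^(7/4) ≈ 0.2973; Cmin,ss = (318/29)·f/(1−f) ≈ 4.639 mcg/mL.
Regimen B: f = (1/2)^(3/4) ≈ 0.5946; Cmin,ss = (202/29)·f/(1−f) ≈ 10.216 mcg/mL.
Difference ≈ 4.639 − 10.216 ≈ -5.577 mcg/mL.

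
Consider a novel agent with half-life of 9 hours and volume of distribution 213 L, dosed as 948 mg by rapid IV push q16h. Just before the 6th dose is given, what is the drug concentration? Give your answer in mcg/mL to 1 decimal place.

1.8 mcg/mL

f = (1/2)^(τ/t½) = (1/2)^(16/9) ≈ 0.2916.
C₀ = D/Vd = 948/213 ≈ 4.451 mcg/mL.
Before the 6th dose, 5 doses have been given. Superposition: Cmin = C₀·(f + f² + … + f^5).
≈ 4.451 × (0.2916 + 0.0850 + 0.0248 + 0.0072 + 0.0021) ≈ 4.451 × 0.4107 ≈ 1.828 mcg/mL.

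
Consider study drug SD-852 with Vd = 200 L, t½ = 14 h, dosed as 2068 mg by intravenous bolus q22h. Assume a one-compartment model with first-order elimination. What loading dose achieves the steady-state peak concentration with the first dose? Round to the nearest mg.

f = (1/2)^(22/14) ≈ 0.336475; accumulation ratio R = 1/(1−f) ≈ 1.50710.
Loading dose to hit Cmax,ss on first dose: D_load = D_maint·R ≈ 2068 × 1.50710 ≈ 3116.68 mg.

3117 mg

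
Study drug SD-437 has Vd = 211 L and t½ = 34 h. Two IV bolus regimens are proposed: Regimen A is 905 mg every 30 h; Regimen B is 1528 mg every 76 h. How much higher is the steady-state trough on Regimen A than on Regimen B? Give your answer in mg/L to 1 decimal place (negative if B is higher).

Regimen A: f = (1/2)^(30/34) ≈ 0.5425; Cmin,ss = (905/211)·f/(1−f) ≈ 5.086 mg/L.
Regimen B: f = (1/2)^(76/34) ≈ 0.2124; Cmin,ss = (1528/211)·f/(1−f) ≈ 1.953 mg/L.
Difference ≈ 5.086 − 1.953 ≈ 3.133 mg/L.

3.1 mg/L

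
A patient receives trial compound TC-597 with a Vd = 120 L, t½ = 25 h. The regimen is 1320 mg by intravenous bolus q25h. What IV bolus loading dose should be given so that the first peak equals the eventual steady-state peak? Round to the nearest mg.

f = (1/2)^(25/25) ≈ 0.500000; accumulation ratio R = 1/(1−f) ≈ 2.00000.
Loading dose to hit Cmax,ss on first dose: D_load = D_maint·R ≈ 1320 × 2.00000 ≈ 2640.00 mg.

2640 mg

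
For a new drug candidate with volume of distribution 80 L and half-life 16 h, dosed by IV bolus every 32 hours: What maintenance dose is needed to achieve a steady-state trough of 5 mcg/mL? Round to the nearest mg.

1200 mg

τ/t½ = 32/16 ≈ 2, so f = (1/2)^(32/16) ≈ 0.250000.
Cmin,ss = (D/Vd)·f/(1−f), so D = Cmin,ss·Vd·(1−f)/f.
D = 5 × 80 × (1−f)/f ≈ 5 × 80 × 3.00000 ≈ 1200.00 mg.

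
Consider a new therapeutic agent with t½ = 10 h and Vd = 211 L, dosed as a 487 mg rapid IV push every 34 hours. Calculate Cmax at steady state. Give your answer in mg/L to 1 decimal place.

2.5 mg/L

k = ln2/t½ = ln2/10 ≈ 0.069315 h⁻¹; fraction remaining f = e^(−kτ) = e^(−0.069315×34) ≈ 0.0947.
At steady state, accumulation factor R = 1/(1 − e^(−kτ)) ≈ 1.1046.
Each bolus raises the concentration by D/Vd = 487/211 ≈ 2.308 mg/L.
Cmax,ss = C₀/(1 − f) ≈ 2.308/0.9053 ≈ 2.549 mg/L.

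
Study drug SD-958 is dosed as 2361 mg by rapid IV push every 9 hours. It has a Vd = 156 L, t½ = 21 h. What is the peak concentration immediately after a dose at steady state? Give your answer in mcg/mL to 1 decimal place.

58.9 mcg/mL

Over one 9-h interval, 9/21 ≈ 0.42857 half-lives elapse, leaving f ≈ 0.7430 of each dose.
Accumulation ratio R = 1/(1 − f) ≈ 1/0.2570 ≈ 3.8911.
Single-dose peak C₀ = D/Vd = 2361/156 ≈ 15.135 mcg/mL.
Steady-state peak Cmax,ss = C₀·R ≈ 15.135 × 3.8911 ≈ 58.892 mcg/mL.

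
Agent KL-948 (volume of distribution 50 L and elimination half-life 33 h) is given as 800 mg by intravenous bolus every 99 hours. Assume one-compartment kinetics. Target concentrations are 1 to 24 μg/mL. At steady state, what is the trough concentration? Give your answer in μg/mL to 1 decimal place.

2.3 μg/mL

τ = 99 h = 3 half-lives, so f = (1/2)^3 = 0.125.
At steady state, R = 1/(1 − 0.125) = 8/7.
Single-dose peak C₀ = D/Vd = 800/50 = 16 μg/mL.
Steady-state peak Cmax,ss = C₀·R = 16 × 8/7 ≈ 18.286 μg/mL.
Steady-state trough Cmin,ss = Cmax,ss·f ≈ 18.286 × 0.125 ≈ 2.286 μg/mL.
Trough 2.3 μg/mL vs MEC 1 μg/mL: adequate.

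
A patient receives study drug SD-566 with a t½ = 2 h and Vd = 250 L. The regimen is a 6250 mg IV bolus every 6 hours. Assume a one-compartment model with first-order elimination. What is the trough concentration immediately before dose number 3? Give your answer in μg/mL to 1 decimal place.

3.5 μg/mL

f = (1/2)^(τ/t½) = (1/2)^(6/2) ≈ 0.1250.
C₀ = D/Vd = 6250/250 ≈ 25.000 μg/mL.
Before the 3rd dose, 2 doses have been given. Superposition: Cmin = C₀·(f + f²).
≈ 25.000 × (0.1250 + 0.0156) ≈ 25.000 × 0.1406 ≈ 3.515 μg/mL.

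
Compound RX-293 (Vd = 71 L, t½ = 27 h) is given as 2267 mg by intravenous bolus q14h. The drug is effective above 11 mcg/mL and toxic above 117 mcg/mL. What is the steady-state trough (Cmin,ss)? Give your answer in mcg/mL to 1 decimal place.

k = ln2/t½ = ln2/27 ≈ 0.025672 h⁻¹; fraction remaining f = e^(−kτ) = e^(−0.025672×14) ≈ 0.6981.
At steady state, accumulation factor R = 1/(1 − e^(−kτ)) ≈ 3.3124.
Single-dose peak C₀ = D/Vd = 2267/71 ≈ 31.930 mcg/mL.
Steady-state peak Cmax,ss = C₀·R ≈ 31.930 × 3.3124 ≈ 105.765 mcg/mL.
One interval later, Cmin,ss = Cmax,ss·e^(−kτ) ≈ 105.765 × 0.6981 ≈ 73.835 mcg/mL.
Trough 73.8 mcg/mL vs MEC 11 mcg/mL: adequate.

73.8 mcg/mL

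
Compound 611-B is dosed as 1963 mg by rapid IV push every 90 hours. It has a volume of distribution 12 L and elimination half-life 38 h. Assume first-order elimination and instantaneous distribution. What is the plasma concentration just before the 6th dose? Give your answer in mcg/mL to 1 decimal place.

39.3 mcg/mL

f = (1/2)^(τ/t½) = (1/2)^(90/38) ≈ 0.1937.
C₀ = D/Vd = 1963/12 ≈ 163.583 mcg/mL.
Before the 6th dose, 5 doses have been given. Superposition: Cmin = C₀·(f + f² + … + f^5).
≈ 163.583 × (0.1937 + 0.0375 + 0.0073 + 0.0014 + 0.0003) ≈ 163.583 × 0.2402 ≈ 39.293 mcg/mL.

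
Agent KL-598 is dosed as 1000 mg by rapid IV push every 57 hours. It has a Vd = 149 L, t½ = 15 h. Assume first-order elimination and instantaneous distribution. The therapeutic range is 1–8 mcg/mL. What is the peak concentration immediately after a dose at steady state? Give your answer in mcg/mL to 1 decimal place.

7.2 mcg/mL

k = ln2/t½ = ln2/15 ≈ 0.046210 h⁻¹; fraction remaining f = e^(−kτ) = e^(−0.046210×57) ≈ 0.0718.
Accumulation ratio R = 1/(1 − f) ≈ 1/0.9282 ≈ 1.0774.
Single-dose peak C₀ = D/Vd = 1000/149 ≈ 6.711 mcg/mL.
Steady-state peak Cmax,ss = C₀·R ≈ 6.711 × 1.0774 ≈ 7.230 mcg/mL.
Peak 7.2 mcg/mL vs MTC 8 mcg/mL: below toxic threshold.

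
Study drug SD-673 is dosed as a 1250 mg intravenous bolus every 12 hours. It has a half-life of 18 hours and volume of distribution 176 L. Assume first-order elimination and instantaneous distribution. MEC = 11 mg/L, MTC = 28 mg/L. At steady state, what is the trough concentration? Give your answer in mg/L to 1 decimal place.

12.1 mg/L

Over one 12-h interval, 12/18 ≈ 0.66667 half-lives elapse, leaving f ≈ 0.6300 of each dose.
Each bolus raises the concentration by D/Vd = 1250/176 ≈ 7.102 mg/L.
Steady-state trough Cmin,ss = C₀·f/(1−f) ≈ 7.102 × 0.6300/0.3700 ≈ 12.093 mg/L.
Trough 12.1 mg/L vs MEC 11 mg/L: adequate.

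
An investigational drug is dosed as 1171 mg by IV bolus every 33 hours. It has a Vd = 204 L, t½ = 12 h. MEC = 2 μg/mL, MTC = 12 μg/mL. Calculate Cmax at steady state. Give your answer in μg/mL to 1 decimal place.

6.7 μg/mL

k = ln2/t½ = ln2/12 ≈ 0.057762 h⁻¹; fraction remaining f = e^(−kτ) = e^(−0.057762×33) ≈ 0.1487.
Accumulation ratio R = 1/(1 − f) ≈ 1/0.8513 ≈ 1.1747.
Single-dose peak C₀ = D/Vd = 1171/204 ≈ 5.740 μg/mL.
Steady-state peak Cmax,ss = C₀·R ≈ 5.740 × 1.1747 ≈ 6.743 μg/mL.
Peak 6.7 μg/mL vs MTC 12 μg/mL: below toxic threshold.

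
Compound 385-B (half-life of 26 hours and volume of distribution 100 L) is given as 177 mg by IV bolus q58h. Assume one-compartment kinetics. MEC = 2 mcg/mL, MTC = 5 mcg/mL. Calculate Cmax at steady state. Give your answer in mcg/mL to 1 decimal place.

2.2 mcg/mL

k = ln2/t½ = ln2/26 ≈ 0.026660 h⁻¹; fraction remaining f = e^(−kτ) = e^(−0.026660×58) ≈ 0.2130.
Accumulation ratio R = 1/(1 − f) ≈ 1/0.7870 ≈ 1.2706.
Each bolus raises the concentration by D/Vd = 177/100 ≈ 1.770 mcg/mL.
Steady-state peak Cmax,ss = C₀·R ≈ 1.770 × 1.2706 ≈ 2.249 mcg/mL.
Peak 2.2 mcg/mL vs MTC 5 mcg/mL: below toxic threshold.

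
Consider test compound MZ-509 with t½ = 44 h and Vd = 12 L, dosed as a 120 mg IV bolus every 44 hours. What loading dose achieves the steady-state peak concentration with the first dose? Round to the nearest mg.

f = (1/2)^(44/44) ≈ 0.500000; accumulation ratio R = 1/(1−f) ≈ 2.00000.
Loading dose to hit Cmax,ss on first dose: D_load = D_maint·R ≈ 120 × 2.00000 ≈ 240.00 mg.

240 mg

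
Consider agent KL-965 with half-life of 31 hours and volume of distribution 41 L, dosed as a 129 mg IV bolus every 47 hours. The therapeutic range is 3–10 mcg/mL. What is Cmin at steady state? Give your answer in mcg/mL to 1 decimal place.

1.7 mcg/mL

k = ln2/t½ = ln2/31 ≈ 0.022360 h⁻¹; fraction remaining f = e^(−kτ) = e^(−0.022360×47) ≈ 0.3496.
At steady state, accumulation factor R = 1/(1 − e^(−kτ)) ≈ 1.5375.
Single-dose peak C₀ = D/Vd = 129/41 ≈ 3.146 mcg/mL.
Cmax,ss = C₀/(1 − f) ≈ 3.146/0.6504 ≈ 4.837 mcg/mL.
One interval later, Cmin,ss = Cmax,ss·e^(−kτ) ≈ 4.837 × 0.3496 ≈ 1.691 mcg/mL.
Trough 1.7 mcg/mL vs MEC 3 mcg/mL: subtherapeutic.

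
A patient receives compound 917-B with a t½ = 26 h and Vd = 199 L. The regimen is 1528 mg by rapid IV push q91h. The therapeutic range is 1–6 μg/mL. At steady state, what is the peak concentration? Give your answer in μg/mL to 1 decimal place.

8.4 μg/mL

τ/t½ = 91/26 ≈ 3.5, so fraction remaining f = (1/2)^(91/26) ≈ 0.0884.
Accumulation ratio R = 1/(1 − f) ≈ 1/0.9116 ≈ 1.0970.
Single-dose peak C₀ = D/Vd = 1528/199 ≈ 7.678 μg/mL.
Steady-state peak Cmax,ss = C₀·R ≈ 7.678 × 1.0970 ≈ 8.423 μg/mL.
Peak 8.4 μg/mL vs MTC 6 μg/mL: exceeds toxic threshold.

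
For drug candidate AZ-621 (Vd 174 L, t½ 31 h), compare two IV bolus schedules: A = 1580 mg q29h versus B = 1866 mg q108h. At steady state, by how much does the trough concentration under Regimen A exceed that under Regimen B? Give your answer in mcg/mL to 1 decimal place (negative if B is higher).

8.9 mcg/mL

Regimen A: f = (1/2)^(29/31) ≈ 0.5229; Cmin,ss = (1580/174)·f/(1−f) ≈ 9.952 mcg/mL.
Regimen B: f = (1/2)^(108/31) ≈ 0.0894; Cmin,ss = (1866/174)·f/(1−f) ≈ 1.053 mcg/mL.
Difference ≈ 9.952 − 1.053 ≈ 8.899 mcg/mL.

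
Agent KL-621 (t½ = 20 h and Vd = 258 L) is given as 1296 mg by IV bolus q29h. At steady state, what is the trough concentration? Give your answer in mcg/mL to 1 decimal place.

τ/t½ = 29/20 ≈ 1.45, so fraction remaining f = (1/2)^(29/20) ≈ 0.3660.
At steady state, accumulation factor R = 1/(1 − e^(−kτ)) ≈ 1.5773.
Each bolus raises the concentration by D/Vd = 1296/258 ≈ 5.023 mcg/mL.
Cmax,ss = C₀/(1 − f) ≈ 5.023/0.6340 ≈ 7.923 mcg/mL.
One interval later, Cmin,ss = Cmax,ss·e^(−kτ) ≈ 7.923 × 0.3660 ≈ 2.900 mcg/mL.

2.9 mcg/mL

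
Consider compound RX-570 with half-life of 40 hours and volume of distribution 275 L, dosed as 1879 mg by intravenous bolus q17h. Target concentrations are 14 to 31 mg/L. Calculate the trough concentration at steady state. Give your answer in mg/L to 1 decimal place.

k = ln2/t½ = ln2/40 ≈ 0.017329 h⁻¹; fraction remaining f = e^(−kτ) = e^(−0.017329×17) ≈ 0.7448.
Single-dose peak C₀ = D/Vd = 1879/275 ≈ 6.833 mg/L.
Steady-state trough Cmin,ss = C₀·f/(1−f) ≈ 6.833 × 0.7448/0.2552 ≈ 19.942 mg/L.
Trough 19.9 mg/L vs MEC 14 mg/L: adequate.

19.9 mg/L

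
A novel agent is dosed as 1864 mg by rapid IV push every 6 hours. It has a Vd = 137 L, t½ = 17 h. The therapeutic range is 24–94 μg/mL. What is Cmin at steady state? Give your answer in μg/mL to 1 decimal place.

k = ln2/t½ = ln2/17 ≈ 0.040773 h⁻¹; fraction remaining f = e^(−kτ) = e^(−0.040773×6) ≈ 0.7830.
At steady state, accumulation factor R = 1/(1 − e^(−kτ)) ≈ 4.6083.
Single-dose peak C₀ = D/Vd = 1864/137 ≈ 13.606 μg/mL.
Steady-state peak Cmax,ss = C₀·R ≈ 13.606 × 4.6083 ≈ 62.701 μg/mL.
One interval later, Cmin,ss = Cmax,ss·e^(−kτ) ≈ 62.701 × 0.7830 ≈ 49.095 μg/mL.
Trough 49.1 μg/mL vs MEC 24 μg/mL: adequate.

49.1 μg/mL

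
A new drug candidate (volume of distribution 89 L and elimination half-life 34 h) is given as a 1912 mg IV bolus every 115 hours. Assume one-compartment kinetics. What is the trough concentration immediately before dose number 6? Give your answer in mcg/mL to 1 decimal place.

f = (1/2)^(τ/t½) = (1/2)^(115/34) ≈ 0.0959.
C₀ = D/Vd = 1912/89 ≈ 21.483 mcg/mL.
Before the 6th dose, 5 doses have been given. Superposition: Cmin = C₀·(f + f² + … + f^5).
≈ 21.483 × (0.0959 + 0.0092 + 0.0009 + 0.0001 + 0.0000) ≈ 21.483 × 0.1061 ≈ 2.279 mcg/mL.

2.3 mcg/mL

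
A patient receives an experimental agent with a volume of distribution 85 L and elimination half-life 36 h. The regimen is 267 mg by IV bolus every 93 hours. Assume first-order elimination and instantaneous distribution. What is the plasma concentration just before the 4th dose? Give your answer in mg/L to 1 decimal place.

f = (1/2)^(τ/t½) = (1/2)^(93/36) ≈ 0.1669.
C₀ = D/Vd = 267/85 ≈ 3.141 mg/L.
Before the 4th dose, 3 doses have been given. Superposition: Cmin = C₀·(f + f² + … + f^3).
≈ 3.141 × (0.1669 + 0.0279 + 0.0046) ≈ 3.141 × 0.1994 ≈ 0.626 mg/L.

0.6 mg/L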